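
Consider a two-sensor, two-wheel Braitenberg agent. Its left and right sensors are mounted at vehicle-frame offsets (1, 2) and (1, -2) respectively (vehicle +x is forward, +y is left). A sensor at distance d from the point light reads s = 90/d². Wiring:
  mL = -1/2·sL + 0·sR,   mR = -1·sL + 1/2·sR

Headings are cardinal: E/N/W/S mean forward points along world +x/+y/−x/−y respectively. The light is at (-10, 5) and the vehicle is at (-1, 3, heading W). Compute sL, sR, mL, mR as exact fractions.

left sensor world pos  = (-2, 1); dL² = 80
right sensor world pos = (-2, 5); dR² = 64
sL = 90/80 = 9/8
sR = 90/64 = 45/32
mL = -1/2·sL + 0·sR = -9/16
mR = -1·sL + 1/2·sR = -27/64

9/8 45/32 -9/16 -27/64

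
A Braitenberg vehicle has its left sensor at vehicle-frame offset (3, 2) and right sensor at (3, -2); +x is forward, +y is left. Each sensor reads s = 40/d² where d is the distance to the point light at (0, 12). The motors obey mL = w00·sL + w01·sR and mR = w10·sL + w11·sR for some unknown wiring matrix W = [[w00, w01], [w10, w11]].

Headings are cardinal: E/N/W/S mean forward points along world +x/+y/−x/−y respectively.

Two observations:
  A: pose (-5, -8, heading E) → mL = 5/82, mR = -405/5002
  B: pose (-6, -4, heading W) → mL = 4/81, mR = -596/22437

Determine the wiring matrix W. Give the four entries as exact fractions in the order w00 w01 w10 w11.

obs A: pose=(-5,-8,E) → sL=5/41, sR=5/61, mL=5/82, mR=-405/5002
obs B: pose=(-6,-4,W) → sL=8/81, sR=40/277, mL=4/81, mR=-596/22437
sensor matrix S = [[5/41, 5/61], [8/81, 40/277]]; det S = 533920/56114937
solve [mL_A; mL_B] = S·[w00; w01] and [mR_A; mR_B] = S·[w10; w11]:
  w00 = 1/2, w01 = 0, w10 = -1, w11 = 1/2

1/2 0 -1 1/2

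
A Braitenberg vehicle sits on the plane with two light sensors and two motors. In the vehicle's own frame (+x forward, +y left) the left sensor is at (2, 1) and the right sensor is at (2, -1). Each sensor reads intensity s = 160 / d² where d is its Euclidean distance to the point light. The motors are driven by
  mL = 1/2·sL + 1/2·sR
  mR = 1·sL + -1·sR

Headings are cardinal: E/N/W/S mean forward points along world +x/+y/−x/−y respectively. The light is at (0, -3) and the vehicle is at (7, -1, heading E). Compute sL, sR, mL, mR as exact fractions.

16/9 80/41 688/369 -64/369

left sensor world pos  = (9, 0); dL² = 90
right sensor world pos = (9, -2); dR² = 82
sL = 160/90 = 16/9
sR = 160/82 = 80/41
mL = 1/2·sL + 1/2·sR = 688/369
mR = 1·sL + -1·sR = -64/369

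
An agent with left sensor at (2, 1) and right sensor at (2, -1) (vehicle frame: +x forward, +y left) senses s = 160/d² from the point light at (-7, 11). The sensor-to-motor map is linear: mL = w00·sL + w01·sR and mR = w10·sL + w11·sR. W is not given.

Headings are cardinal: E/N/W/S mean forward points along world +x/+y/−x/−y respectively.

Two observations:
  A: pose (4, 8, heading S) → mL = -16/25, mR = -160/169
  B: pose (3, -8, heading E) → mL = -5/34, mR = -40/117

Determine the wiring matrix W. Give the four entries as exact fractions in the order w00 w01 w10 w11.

0 -1/2 -1 0

obs A: pose=(4,8,S) → sL=160/169, sR=32/25, mL=-16/25, mR=-160/169
obs B: pose=(3,-8,E) → sL=40/117, sR=5/17, mL=-5/34, mR=-40/117
sensor matrix S = [[160/169, 32/25], [40/117, 5/17]]; det S = -20576/129285
solve [mL_A; mL_B] = S·[w00; w01] and [mR_A; mR_B] = S·[w10; w11]:
  w00 = 0, w01 = -1/2, w10 = -1, w11 = 0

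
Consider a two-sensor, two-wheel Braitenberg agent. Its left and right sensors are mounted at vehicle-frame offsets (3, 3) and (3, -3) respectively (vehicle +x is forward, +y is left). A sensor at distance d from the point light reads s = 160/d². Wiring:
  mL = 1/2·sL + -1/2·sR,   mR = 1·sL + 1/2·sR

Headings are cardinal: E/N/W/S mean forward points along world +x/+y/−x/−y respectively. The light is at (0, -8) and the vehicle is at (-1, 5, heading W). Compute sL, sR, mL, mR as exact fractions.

40/29 10/17 195/493 825/493

left sensor world pos  = (-4, 2); dL² = 116
right sensor world pos = (-4, 8); dR² = 272
sL = 160/116 = 40/29
sR = 160/272 = 10/17
mL = 1/2·sL + -1/2·sR = 195/493
mR = 1·sL + 1/2·sR = 825/493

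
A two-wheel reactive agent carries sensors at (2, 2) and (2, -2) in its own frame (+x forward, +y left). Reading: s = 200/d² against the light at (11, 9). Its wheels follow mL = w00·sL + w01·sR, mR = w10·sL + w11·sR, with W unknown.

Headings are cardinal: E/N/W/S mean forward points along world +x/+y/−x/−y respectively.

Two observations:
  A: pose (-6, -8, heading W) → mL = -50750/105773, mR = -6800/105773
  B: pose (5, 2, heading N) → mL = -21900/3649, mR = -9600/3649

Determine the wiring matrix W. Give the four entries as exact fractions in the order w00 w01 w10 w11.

obs A: pose=(-6,-8,W) → sL=100/361, sR=100/293, mL=-50750/105773, mR=-6800/105773
obs B: pose=(5,2,N) → sL=200/89, sR=200/41, mL=-21900/3649, mR=-9600/3649
sensor matrix S = [[100/361, 100/293], [200/89, 200/41]]; det S = 225520000/385965677
solve [mL_A; mL_B] = S·[w00; w01] and [mR_A; mR_B] = S·[w10; w11]:
  w00 = -1/2, w01 = -1, w10 = 1, w11 = -1

-1/2 -1 1 -1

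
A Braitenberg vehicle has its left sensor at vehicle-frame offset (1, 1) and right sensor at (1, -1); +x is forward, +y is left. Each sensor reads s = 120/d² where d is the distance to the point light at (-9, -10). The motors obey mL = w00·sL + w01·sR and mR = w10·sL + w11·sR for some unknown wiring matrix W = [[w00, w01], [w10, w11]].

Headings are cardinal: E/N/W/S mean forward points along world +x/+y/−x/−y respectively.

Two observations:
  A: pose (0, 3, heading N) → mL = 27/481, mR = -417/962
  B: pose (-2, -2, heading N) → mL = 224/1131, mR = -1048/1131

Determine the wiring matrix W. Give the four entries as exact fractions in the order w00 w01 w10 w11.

obs A: pose=(0,3,N) → sL=6/13, sR=15/37, mL=27/481, mR=-417/962
obs B: pose=(-2,-2,N) → sL=40/39, sR=24/29, mL=224/1131, mR=-1048/1131
sensor matrix S = [[6/13, 15/37], [40/39, 24/29]]; det S = -472/13949
solve [mL_A; mL_B] = S·[w00; w01] and [mR_A; mR_B] = S·[w10; w11]:
  w00 = 1, w01 = -1, w10 = -1/2, w11 = -1/2

1 -1 -1/2 -1/2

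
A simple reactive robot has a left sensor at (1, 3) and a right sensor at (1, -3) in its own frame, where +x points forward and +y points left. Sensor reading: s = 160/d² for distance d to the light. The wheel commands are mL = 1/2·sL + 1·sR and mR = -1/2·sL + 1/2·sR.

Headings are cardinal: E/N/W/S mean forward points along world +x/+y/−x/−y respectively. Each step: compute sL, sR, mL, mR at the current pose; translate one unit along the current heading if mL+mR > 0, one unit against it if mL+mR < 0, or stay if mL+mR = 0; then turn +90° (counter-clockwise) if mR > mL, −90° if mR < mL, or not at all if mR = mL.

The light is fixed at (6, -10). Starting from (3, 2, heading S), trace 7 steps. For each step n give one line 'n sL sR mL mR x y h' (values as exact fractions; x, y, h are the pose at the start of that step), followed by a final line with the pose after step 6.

n=0: pose=(3,2,S); sL=160/121, sR=160/157; mL=31920/18997, mR=-2880/18997; mL+mR=240/157 → advance +1; mR−mL=-34800/18997 → turn -1·90°
n=1: pose=(3,1,W); sL=2, sR=40/53; mL=93/53, mR=-33/53; mL+mR=60/53 → advance +1; mR−mL=-126/53 → turn -1·90°
n=2: pose=(2,1,N); sL=160/193, sR=32/29; mL=8496/5597, mR=768/5597; mL+mR=48/29 → advance +1; mR−mL=-7728/5597 → turn -1·90°
n=3: pose=(2,2,E); sL=80/117, sR=16/9; mL=248/117, mR=64/117; mL+mR=8/3 → advance +1; mR−mL=-184/117 → turn -1·90°
n=4: pose=(3,2,S); sL=160/121, sR=160/157; mL=31920/18997, mR=-2880/18997; mL+mR=240/157 → advance +1; mR−mL=-34800/18997 → turn -1·90°
n=5: pose=(3,1,W); sL=2, sR=40/53; mL=93/53, mR=-33/53; mL+mR=60/53 → advance +1; mR−mL=-126/53 → turn -1·90°
n=6: pose=(2,1,N); sL=160/193, sR=32/29; mL=8496/5597, mR=768/5597; mL+mR=48/29 → advance +1; mR−mL=-7728/5597 → turn -1·90°

0 160/121 160/157 31920/18997 -2880/18997 3 2 S
1 2 40/53 93/53 -33/53 3 1 W
2 160/193 32/29 8496/5597 768/5597 2 1 N
3 80/117 16/9 248/117 64/117 2 2 E
4 160/121 160/157 31920/18997 -2880/18997 3 2 S
5 2 40/53 93/53 -33/53 3 1 W
6 160/193 32/29 8496/5597 768/5597 2 1 N
final 2 2 E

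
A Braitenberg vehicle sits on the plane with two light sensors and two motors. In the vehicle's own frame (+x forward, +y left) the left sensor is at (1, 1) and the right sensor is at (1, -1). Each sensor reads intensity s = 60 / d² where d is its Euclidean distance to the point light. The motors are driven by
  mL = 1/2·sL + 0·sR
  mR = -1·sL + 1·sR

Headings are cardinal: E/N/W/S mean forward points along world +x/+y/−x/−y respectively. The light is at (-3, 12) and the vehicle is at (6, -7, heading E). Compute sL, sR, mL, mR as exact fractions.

15/106 3/25 15/212 -57/2650

left sensor world pos  = (7, -6); dL² = 424
right sensor world pos = (7, -8); dR² = 500
sL = 60/424 = 15/106
sR = 60/500 = 3/25
mL = 1/2·sL + 0·sR = 15/212
mR = -1·sL + 1·sR = -57/2650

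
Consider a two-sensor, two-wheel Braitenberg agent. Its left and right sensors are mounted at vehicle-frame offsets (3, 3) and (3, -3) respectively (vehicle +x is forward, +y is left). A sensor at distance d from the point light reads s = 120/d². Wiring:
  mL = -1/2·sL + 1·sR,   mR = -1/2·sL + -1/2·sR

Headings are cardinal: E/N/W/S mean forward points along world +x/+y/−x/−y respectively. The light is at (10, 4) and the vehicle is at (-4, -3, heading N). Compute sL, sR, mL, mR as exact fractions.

left sensor world pos  = (-7, 0); dL² = 305
right sensor world pos = (-1, 0); dR² = 137
sL = 120/305 = 24/61
sR = 120/137 = 120/137
mL = -1/2·sL + 1·sR = 5676/8357
mR = -1/2·sL + -1/2·sR = -5304/8357

24/61 120/137 5676/8357 -5304/8357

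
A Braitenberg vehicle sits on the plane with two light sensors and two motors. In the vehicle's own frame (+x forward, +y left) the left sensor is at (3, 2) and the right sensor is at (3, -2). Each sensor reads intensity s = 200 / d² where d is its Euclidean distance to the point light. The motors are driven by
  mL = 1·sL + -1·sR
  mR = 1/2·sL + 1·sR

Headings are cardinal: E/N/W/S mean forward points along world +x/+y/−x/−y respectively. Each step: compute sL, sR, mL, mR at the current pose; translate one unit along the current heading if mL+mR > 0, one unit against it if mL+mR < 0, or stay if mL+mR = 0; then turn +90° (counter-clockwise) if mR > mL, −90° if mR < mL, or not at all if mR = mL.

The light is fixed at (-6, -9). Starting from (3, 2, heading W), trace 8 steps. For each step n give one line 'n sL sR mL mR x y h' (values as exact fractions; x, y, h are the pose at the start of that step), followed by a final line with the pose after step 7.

n=0: pose=(3,2,W); sL=200/117, sR=40/41; mL=3520/4797, mR=8780/4797; mL+mR=100/39 → advance +1; mR−mL=5260/4797 → turn +1·90°
n=1: pose=(2,2,S); sL=50/41, sR=2; mL=-32/41, mR=107/41; mL+mR=75/41 → advance +1; mR−mL=139/41 → turn +1·90°
n=2: pose=(2,1,E); sL=40/53, sR=40/37; mL=-640/1961, mR=2860/1961; mL+mR=60/53 → advance +1; mR−mL=3500/1961 → turn +1·90°
n=3: pose=(3,1,N); sL=100/109, sR=20/29; mL=720/3161, mR=3630/3161; mL+mR=150/109 → advance +1; mR−mL=2910/3161 → turn +1·90°
n=4: pose=(3,2,W); sL=200/117, sR=40/41; mL=3520/4797, mR=8780/4797; mL+mR=100/39 → advance +1; mR−mL=5260/4797 → turn +1·90°
n=5: pose=(2,2,S); sL=50/41, sR=2; mL=-32/41, mR=107/41; mL+mR=75/41 → advance +1; mR−mL=139/41 → turn +1·90°
n=6: pose=(2,1,E); sL=40/53, sR=40/37; mL=-640/1961, mR=2860/1961; mL+mR=60/53 → advance +1; mR−mL=3500/1961 → turn +1·90°
n=7: pose=(3,1,N); sL=100/109, sR=20/29; mL=720/3161, mR=3630/3161; mL+mR=150/109 → advance +1; mR−mL=2910/3161 → turn +1·90°

0 200/117 40/41 3520/4797 8780/4797 3 2 W
1 50/41 2 -32/41 107/41 2 2 S
2 40/53 40/37 -640/1961 2860/1961 2 1 E
3 100/109 20/29 720/3161 3630/3161 3 1 N
4 200/117 40/41 3520/4797 8780/4797 3 2 W
5 50/41 2 -32/41 107/41 2 2 S
6 40/53 40/37 -640/1961 2860/1961 2 1 E
7 100/109 20/29 720/3161 3630/3161 3 1 N
final 3 2 W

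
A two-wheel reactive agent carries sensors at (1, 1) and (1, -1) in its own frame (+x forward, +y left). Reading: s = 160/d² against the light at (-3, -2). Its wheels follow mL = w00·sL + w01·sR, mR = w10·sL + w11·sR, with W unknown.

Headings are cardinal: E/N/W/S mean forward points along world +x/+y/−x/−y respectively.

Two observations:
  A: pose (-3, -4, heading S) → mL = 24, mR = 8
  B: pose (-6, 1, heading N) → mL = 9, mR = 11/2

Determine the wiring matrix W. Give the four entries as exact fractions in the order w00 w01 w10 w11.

1 1/2 -1/2 1

obs A: pose=(-3,-4,S) → sL=16, sR=16, mL=24, mR=8
obs B: pose=(-6,1,N) → sL=5, sR=8, mL=9, mR=11/2
sensor matrix S = [[16, 16], [5, 8]]; det S = 48
solve [mL_A; mL_B] = S·[w00; w01] and [mR_A; mR_B] = S·[w10; w11]:
  w00 = 1, w01 = 1/2, w10 = -1/2, w11 = 1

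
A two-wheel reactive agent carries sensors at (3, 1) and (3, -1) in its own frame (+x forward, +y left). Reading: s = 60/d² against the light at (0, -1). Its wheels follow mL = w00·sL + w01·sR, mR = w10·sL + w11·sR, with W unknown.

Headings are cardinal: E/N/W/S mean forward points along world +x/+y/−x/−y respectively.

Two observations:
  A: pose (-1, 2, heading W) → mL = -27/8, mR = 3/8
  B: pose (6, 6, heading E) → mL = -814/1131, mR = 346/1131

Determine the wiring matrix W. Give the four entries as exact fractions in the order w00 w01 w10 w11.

-1/2 -1 -1/2 1

obs A: pose=(-1,2,W) → sL=3, sR=15/8, mL=-27/8, mR=3/8
obs B: pose=(6,6,E) → sL=12/29, sR=20/39, mL=-814/1131, mR=346/1131
sensor matrix S = [[3, 15/8], [12/29, 20/39]]; det S = 575/754
solve [mL_A; mL_B] = S·[w00; w01] and [mR_A; mR_B] = S·[w10; w11]:
  w00 = -1/2, w01 = -1, w10 = -1/2, w11 = 1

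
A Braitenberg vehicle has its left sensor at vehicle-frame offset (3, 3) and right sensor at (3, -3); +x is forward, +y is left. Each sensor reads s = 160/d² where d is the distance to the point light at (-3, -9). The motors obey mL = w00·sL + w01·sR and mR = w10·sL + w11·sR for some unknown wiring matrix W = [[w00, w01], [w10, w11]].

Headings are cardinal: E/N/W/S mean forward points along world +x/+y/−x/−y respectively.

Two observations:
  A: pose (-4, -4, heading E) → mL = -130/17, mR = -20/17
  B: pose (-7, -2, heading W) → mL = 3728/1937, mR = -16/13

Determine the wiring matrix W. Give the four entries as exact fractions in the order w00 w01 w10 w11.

obs A: pose=(-4,-4,E) → sL=40/17, sR=20, mL=-130/17, mR=-20/17
obs B: pose=(-7,-2,W) → sL=32/13, sR=160/149, mL=3728/1937, mR=-16/13
sensor matrix S = [[40/17, 20], [32/13, 160/149]]; det S = -1537920/32929
solve [mL_A; mL_B] = S·[w00; w01] and [mR_A; mR_B] = S·[w10; w11]:
  w00 = 1, w01 = -1/2, w10 = -1/2, w11 = 0

1 -1/2 -1/2 0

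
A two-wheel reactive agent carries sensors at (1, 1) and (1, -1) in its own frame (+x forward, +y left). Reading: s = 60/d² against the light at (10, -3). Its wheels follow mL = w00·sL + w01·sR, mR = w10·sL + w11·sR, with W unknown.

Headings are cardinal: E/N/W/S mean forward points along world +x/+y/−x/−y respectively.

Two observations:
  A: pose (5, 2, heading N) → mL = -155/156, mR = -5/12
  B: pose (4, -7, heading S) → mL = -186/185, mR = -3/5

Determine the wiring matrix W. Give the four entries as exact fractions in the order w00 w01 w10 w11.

-1/2 -1/2 -1/2 0

obs A: pose=(5,2,N) → sL=5/6, sR=15/13, mL=-155/156, mR=-5/12
obs B: pose=(4,-7,S) → sL=6/5, sR=30/37, mL=-186/185, mR=-3/5
sensor matrix S = [[5/6, 15/13], [6/5, 30/37]]; det S = -341/481
solve [mL_A; mL_B] = S·[w00; w01] and [mR_A; mR_B] = S·[w10; w11]:
  w00 = -1/2, w01 = -1/2, w10 = -1/2, w11 = 0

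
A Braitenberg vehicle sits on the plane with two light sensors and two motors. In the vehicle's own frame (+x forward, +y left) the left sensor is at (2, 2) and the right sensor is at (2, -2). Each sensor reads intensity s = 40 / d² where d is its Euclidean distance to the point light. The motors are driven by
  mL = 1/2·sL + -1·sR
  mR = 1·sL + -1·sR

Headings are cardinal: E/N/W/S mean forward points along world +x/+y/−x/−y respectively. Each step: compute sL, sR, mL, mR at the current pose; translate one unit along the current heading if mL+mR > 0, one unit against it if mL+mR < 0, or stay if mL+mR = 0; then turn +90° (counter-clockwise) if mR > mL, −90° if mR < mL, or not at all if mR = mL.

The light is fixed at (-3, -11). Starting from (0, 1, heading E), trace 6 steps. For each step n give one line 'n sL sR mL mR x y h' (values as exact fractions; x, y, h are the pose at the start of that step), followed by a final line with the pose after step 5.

n=0: pose=(0,1,E); sL=40/221, sR=8/25; mL=-1268/5525, mR=-768/5525; mL+mR=-2036/5525 → advance -1; mR−mL=20/221 → turn +1·90°
n=1: pose=(-1,1,N); sL=10/49, sR=10/53; mL=-225/2597, mR=40/2597; mL+mR=-185/2597 → advance -1; mR−mL=5/49 → turn +1·90°
n=2: pose=(-1,0,W); sL=40/81, sR=40/169; mL=140/13689, mR=3520/13689; mL+mR=1220/4563 → advance +1; mR−mL=20/81 → turn +1·90°
n=3: pose=(-2,0,S); sL=4/9, sR=20/41; mL=-98/369, mR=-16/369; mL+mR=-38/123 → advance -1; mR−mL=2/9 → turn +1·90°
n=4: pose=(-2,1,E); sL=8/41, sR=40/109; mL=-1204/4469, mR=-768/4469; mL+mR=-1972/4469 → advance -1; mR−mL=4/41 → turn +1·90°
n=5: pose=(-3,1,N); sL=1/5, sR=1/5; mL=-1/10, mR=0; mL+mR=-1/10 → advance -1; mR−mL=1/10 → turn +1·90°

0 40/221 8/25 -1268/5525 -768/5525 0 1 E
1 10/49 10/53 -225/2597 40/2597 -1 1 N
2 40/81 40/169 140/13689 3520/13689 -1 0 W
3 4/9 20/41 -98/369 -16/369 -2 0 S
4 8/41 40/109 -1204/4469 -768/4469 -2 1 E
5 1/5 1/5 -1/10 0 -3 1 N
final -3 0 W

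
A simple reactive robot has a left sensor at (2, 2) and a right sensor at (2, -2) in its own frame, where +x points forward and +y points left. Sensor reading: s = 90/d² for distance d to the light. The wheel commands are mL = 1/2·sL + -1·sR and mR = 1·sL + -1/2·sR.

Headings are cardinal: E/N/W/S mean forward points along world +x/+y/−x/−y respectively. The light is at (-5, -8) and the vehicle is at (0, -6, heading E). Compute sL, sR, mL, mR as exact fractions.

18/13 90/49 -729/637 297/637

left sensor world pos  = (2, -4); dL² = 65
right sensor world pos = (2, -8); dR² = 49
sL = 90/65 = 18/13
sR = 90/49 = 90/49
mL = 1/2·sL + -1·sR = -729/637
mR = 1·sL + -1/2·sR = 297/637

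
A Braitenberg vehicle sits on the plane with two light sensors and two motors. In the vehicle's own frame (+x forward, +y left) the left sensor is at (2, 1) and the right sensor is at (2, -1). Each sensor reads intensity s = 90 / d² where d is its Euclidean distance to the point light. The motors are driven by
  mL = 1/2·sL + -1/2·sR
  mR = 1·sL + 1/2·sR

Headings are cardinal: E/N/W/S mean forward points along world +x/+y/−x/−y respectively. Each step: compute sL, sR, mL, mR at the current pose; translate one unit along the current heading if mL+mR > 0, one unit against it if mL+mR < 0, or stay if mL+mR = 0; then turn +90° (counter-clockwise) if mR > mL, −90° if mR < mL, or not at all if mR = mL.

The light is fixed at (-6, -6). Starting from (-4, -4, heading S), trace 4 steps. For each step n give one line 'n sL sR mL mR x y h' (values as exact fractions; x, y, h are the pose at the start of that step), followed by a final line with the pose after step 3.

0 10 90 -40 55 -4 -4 S
1 9/2 45/8 -9/16 117/16 -4 -5 E
2 90/13 18/5 108/65 567/65 -3 -5 N
3 45 9 18 99/2 -3 -4 W
final -4 -4 S

n=0: pose=(-4,-4,S); sL=10, sR=90; mL=-40, mR=55; mL+mR=15 → advance +1; mR−mL=95 → turn +1·90°
n=1: pose=(-4,-5,E); sL=9/2, sR=45/8; mL=-9/16, mR=117/16; mL+mR=27/4 → advance +1; mR−mL=63/8 → turn +1·90°
n=2: pose=(-3,-5,N); sL=90/13, sR=18/5; mL=108/65, mR=567/65; mL+mR=135/13 → advance +1; mR−mL=459/65 → turn +1·90°
n=3: pose=(-3,-4,W); sL=45, sR=9; mL=18, mR=99/2; mL+mR=135/2 → advance +1; mR−mL=63/2 → turn +1·90°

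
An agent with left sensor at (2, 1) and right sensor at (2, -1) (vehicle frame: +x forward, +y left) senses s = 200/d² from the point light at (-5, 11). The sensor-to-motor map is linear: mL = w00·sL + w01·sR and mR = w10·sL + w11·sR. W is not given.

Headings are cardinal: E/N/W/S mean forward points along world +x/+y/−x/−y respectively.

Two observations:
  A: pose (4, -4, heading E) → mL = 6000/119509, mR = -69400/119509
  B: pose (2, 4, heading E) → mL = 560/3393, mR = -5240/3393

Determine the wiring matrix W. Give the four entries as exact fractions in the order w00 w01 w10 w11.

1/2 -1/2 -1/2 -1/2

obs A: pose=(4,-4,E) → sL=200/317, sR=200/377, mL=6000/119509, mR=-69400/119509
obs B: pose=(2,4,E) → sL=200/117, sR=40/29, mL=560/3393, mR=-5240/3393
sensor matrix S = [[200/317, 200/377], [200/117, 40/29]]; det S = -512000/13982553
solve [mL_A; mL_B] = S·[w00; w01] and [mR_A; mR_B] = S·[w10; w11]:
  w00 = 1/2, w01 = -1/2, w10 = -1/2, w11 = -1/2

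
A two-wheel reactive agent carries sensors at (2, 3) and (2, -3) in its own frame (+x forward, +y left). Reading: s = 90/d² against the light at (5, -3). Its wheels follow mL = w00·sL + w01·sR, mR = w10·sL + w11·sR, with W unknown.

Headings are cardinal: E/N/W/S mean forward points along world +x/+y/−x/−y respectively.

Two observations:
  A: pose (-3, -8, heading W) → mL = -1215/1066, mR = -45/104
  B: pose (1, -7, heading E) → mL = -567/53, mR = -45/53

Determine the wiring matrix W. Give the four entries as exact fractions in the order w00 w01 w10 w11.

obs A: pose=(-3,-8,W) → sL=45/82, sR=45/52, mL=-1215/1066, mR=-45/104
obs B: pose=(1,-7,E) → sL=18, sR=90/53, mL=-567/53, mR=-45/53
sensor matrix S = [[45/82, 45/52], [18, 90/53]]; det S = -827415/56498
solve [mL_A; mL_B] = S·[w00; w01] and [mR_A; mR_B] = S·[w10; w11]:
  w00 = -1/2, w01 = -1, w10 = 0, w11 = -1/2

-1/2 -1 0 -1/2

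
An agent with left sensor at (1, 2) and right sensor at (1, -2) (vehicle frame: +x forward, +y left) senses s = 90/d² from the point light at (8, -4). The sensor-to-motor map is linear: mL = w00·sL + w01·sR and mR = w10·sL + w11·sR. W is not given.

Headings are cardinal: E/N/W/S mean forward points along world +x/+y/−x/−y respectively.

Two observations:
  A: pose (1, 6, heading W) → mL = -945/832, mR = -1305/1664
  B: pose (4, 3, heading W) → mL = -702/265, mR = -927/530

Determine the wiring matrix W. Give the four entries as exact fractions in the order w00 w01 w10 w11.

-1 -1 -1/2 -1

obs A: pose=(1,6,W) → sL=45/64, sR=45/104, mL=-945/832, mR=-1305/1664
obs B: pose=(4,3,W) → sL=9/5, sR=45/53, mL=-702/265, mR=-927/530
sensor matrix S = [[45/64, 45/104], [9/5, 45/53]]; det S = -8019/44096
solve [mL_A; mL_B] = S·[w00; w01] and [mR_A; mR_B] = S·[w10; w11]:
  w00 = -1, w01 = -1, w10 = -1/2, w11 = -1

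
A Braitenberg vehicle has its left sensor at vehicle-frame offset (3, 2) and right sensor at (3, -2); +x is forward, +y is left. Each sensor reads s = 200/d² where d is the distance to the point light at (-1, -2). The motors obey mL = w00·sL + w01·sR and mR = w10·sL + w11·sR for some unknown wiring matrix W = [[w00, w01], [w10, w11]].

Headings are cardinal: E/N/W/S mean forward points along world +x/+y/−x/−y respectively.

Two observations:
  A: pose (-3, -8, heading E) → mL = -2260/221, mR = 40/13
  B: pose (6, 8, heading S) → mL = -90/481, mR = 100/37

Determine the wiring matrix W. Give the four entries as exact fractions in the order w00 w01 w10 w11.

obs A: pose=(-3,-8,E) → sL=200/17, sR=40/13, mL=-2260/221, mR=40/13
obs B: pose=(6,8,S) → sL=20/13, sR=100/37, mL=-90/481, mR=100/37
sensor matrix S = [[200/17, 40/13], [20/13, 100/37]]; det S = 2876800/106301
solve [mL_A; mL_B] = S·[w00; w01] and [mR_A; mR_B] = S·[w10; w11]:
  w00 = -1, w01 = 1/2, w10 = 0, w11 = 1

-1 1/2 0 1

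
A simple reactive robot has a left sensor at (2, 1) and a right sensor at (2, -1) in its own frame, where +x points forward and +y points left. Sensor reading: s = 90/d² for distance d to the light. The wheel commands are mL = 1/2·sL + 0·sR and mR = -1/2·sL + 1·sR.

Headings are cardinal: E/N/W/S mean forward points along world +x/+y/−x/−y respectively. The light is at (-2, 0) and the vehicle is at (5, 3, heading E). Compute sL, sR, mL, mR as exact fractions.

left sensor world pos  = (7, 4); dL² = 97
right sensor world pos = (7, 2); dR² = 85
sL = 90/97 = 90/97
sR = 90/85 = 18/17
mL = 1/2·sL + 0·sR = 45/97
mR = -1/2·sL + 1·sR = 981/1649

90/97 18/17 45/97 981/1649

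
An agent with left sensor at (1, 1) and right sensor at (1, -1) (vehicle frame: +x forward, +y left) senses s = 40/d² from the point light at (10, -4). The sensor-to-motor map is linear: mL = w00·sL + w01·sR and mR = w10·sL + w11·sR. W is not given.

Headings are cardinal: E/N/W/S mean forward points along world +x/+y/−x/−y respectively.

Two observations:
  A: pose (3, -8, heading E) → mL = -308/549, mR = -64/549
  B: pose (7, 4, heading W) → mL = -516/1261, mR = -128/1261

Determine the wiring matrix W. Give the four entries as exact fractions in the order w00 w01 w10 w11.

-1 1/2 -1/2 1/2

obs A: pose=(3,-8,E) → sL=8/9, sR=40/61, mL=-308/549, mR=-64/549
obs B: pose=(7,4,W) → sL=8/13, sR=40/97, mL=-516/1261, mR=-128/1261
sensor matrix S = [[8/9, 40/61], [8/13, 40/97]]; det S = -25600/692289
solve [mL_A; mL_B] = S·[w00; w01] and [mR_A; mR_B] = S·[w10; w11]:
  w00 = -1, w01 = 1/2, w10 = -1/2, w11 = 1/2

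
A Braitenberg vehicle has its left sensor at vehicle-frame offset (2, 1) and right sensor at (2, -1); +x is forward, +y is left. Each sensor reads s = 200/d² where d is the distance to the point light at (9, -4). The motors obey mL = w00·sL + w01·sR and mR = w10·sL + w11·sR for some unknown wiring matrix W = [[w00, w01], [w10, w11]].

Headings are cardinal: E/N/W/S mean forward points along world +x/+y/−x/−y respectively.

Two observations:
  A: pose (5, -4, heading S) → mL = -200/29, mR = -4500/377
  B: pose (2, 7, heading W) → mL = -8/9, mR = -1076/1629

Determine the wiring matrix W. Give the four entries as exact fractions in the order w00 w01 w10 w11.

obs A: pose=(5,-4,S) → sL=200/13, sR=200/29, mL=-200/29, mR=-4500/377
obs B: pose=(2,7,W) → sL=200/181, sR=8/9, mL=-8/9, mR=-1076/1629
sensor matrix S = [[200/13, 200/29], [200/181, 8/9]]; det S = 3718400/614133
solve [mL_A; mL_B] = S·[w00; w01] and [mR_A; mR_B] = S·[w10; w11]:
  w00 = 0, w01 = -1, w10 = -1, w11 = 1/2

0 -1 -1 1/2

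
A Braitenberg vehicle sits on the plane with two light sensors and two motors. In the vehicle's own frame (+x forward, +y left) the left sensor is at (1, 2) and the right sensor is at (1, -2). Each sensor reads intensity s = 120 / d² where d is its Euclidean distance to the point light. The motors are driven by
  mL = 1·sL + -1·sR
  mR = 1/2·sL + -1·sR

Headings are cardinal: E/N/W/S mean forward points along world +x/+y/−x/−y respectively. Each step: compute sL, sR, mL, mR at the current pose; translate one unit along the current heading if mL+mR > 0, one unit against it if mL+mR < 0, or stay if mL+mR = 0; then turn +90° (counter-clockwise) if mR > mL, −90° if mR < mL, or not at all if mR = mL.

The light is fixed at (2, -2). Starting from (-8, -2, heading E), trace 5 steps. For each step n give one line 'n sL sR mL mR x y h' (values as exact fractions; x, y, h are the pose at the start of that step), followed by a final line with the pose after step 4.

0 24/17 24/17 0 -12/17 -8 -2 E
1 60/41 12/17 528/697 18/697 -9 -2 S
2 40/51 24/29 -64/1479 -644/1479 -9 -3 W
3 5/6 15/8 -25/24 -35/24 -8 -3 N
4 40/27 120/97 640/2619 -1300/2619 -8 -4 E
final -9 -4 S

n=0: pose=(-8,-2,E); sL=24/17, sR=24/17; mL=0, mR=-12/17; mL+mR=-12/17 → advance -1; mR−mL=-12/17 → turn -1·90°
n=1: pose=(-9,-2,S); sL=60/41, sR=12/17; mL=528/697, mR=18/697; mL+mR=546/697 → advance +1; mR−mL=-30/41 → turn -1·90°
n=2: pose=(-9,-3,W); sL=40/51, sR=24/29; mL=-64/1479, mR=-644/1479; mL+mR=-236/493 → advance -1; mR−mL=-20/51 → turn -1·90°
n=3: pose=(-8,-3,N); sL=5/6, sR=15/8; mL=-25/24, mR=-35/24; mL+mR=-5/2 → advance -1; mR−mL=-5/12 → turn -1·90°
n=4: pose=(-8,-4,E); sL=40/27, sR=120/97; mL=640/2619, mR=-1300/2619; mL+mR=-220/873 → advance -1; mR−mL=-20/27 → turn -1·90°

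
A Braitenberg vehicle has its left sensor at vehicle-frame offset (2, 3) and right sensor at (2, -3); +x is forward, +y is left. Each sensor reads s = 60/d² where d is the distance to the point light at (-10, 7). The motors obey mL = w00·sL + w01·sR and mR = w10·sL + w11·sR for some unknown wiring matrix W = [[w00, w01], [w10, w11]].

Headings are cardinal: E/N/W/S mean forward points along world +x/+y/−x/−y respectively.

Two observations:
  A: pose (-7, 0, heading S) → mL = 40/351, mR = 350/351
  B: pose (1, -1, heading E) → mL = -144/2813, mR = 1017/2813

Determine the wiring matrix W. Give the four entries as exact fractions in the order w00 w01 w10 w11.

obs A: pose=(-7,0,S) → sL=20/39, sR=20/27, mL=40/351, mR=350/351
obs B: pose=(1,-1,E) → sL=30/97, sR=6/29, mL=-144/2813, mR=1017/2813
sensor matrix S = [[20/39, 20/27], [30/97, 6/29]]; det S = -40480/329121
solve [mL_A; mL_B] = S·[w00; w01] and [mR_A; mR_B] = S·[w10; w11]:
  w00 = -1/2, w01 = 1/2, w10 = 1/2, w11 = 1

-1/2 1/2 1/2 1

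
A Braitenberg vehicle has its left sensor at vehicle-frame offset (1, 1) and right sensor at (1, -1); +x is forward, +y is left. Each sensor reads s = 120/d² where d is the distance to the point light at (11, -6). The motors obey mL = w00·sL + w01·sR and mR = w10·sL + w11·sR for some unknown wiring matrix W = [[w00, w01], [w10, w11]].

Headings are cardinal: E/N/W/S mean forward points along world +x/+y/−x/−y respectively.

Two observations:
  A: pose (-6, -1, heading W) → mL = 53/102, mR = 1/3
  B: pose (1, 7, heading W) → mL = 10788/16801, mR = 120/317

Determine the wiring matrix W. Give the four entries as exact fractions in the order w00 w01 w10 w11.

obs A: pose=(-6,-1,W) → sL=6/17, sR=1/3, mL=53/102, mR=1/3
obs B: pose=(1,7,W) → sL=24/53, sR=120/317, mL=10788/16801, mR=120/317
sensor matrix S = [[6/17, 1/3], [24/53, 120/317]]; det S = -4952/285617
solve [mL_A; mL_B] = S·[w00; w01] and [mR_A; mR_B] = S·[w10; w11]:
  w00 = 1, w01 = 1/2, w10 = 0, w11 = 1

1 1/2 0 1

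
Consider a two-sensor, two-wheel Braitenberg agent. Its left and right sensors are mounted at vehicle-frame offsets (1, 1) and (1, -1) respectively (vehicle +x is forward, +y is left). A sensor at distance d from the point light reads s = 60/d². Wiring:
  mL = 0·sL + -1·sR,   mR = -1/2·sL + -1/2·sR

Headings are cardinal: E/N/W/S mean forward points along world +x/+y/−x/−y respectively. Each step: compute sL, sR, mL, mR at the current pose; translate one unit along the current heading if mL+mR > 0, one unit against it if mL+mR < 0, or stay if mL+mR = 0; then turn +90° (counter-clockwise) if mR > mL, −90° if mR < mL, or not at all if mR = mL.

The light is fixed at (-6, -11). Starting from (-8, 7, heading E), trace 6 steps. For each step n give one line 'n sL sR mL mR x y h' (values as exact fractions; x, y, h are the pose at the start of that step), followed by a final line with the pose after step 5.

0 30/181 6/29 -6/29 -978/5249 -8 7 E
1 60/377 12/73 -12/73 -4452/27521 -9 7 N
2 15/68 3/17 -3/17 -27/136 -9 6 W
3 20/111 12/65 -12/65 -1316/7215 -8 6 N
4 10/39 30/149 -30/149 -1330/5811 -8 5 W
5 60/293 60/289 -60/289 -17460/84677 -7 5 N
final -7 4 W

n=0: pose=(-8,7,E); sL=30/181, sR=6/29; mL=-6/29, mR=-978/5249; mL+mR=-2064/5249 → advance -1; mR−mL=108/5249 → turn +1·90°
n=1: pose=(-9,7,N); sL=60/377, sR=12/73; mL=-12/73, mR=-4452/27521; mL+mR=-8976/27521 → advance -1; mR−mL=72/27521 → turn +1·90°
n=2: pose=(-9,6,W); sL=15/68, sR=3/17; mL=-3/17, mR=-27/136; mL+mR=-3/8 → advance -1; mR−mL=-3/136 → turn -1·90°
n=3: pose=(-8,6,N); sL=20/111, sR=12/65; mL=-12/65, mR=-1316/7215; mL+mR=-2648/7215 → advance -1; mR−mL=16/7215 → turn +1·90°
n=4: pose=(-8,5,W); sL=10/39, sR=30/149; mL=-30/149, mR=-1330/5811; mL+mR=-2500/5811 → advance -1; mR−mL=-160/5811 → turn -1·90°
n=5: pose=(-7,5,N); sL=60/293, sR=60/289; mL=-60/289, mR=-17460/84677; mL+mR=-35040/84677 → advance -1; mR−mL=120/84677 → turn +1·90°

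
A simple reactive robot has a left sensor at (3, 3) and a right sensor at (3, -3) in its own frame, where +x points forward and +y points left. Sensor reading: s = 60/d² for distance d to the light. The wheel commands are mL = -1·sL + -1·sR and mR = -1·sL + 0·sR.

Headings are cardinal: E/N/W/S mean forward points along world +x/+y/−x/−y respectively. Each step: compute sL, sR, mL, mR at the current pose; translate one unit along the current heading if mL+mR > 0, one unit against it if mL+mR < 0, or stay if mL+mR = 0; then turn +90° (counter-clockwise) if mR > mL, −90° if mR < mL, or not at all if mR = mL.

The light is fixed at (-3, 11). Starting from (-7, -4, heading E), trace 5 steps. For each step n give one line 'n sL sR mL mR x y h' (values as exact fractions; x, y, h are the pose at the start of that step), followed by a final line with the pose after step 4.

n=0: pose=(-7,-4,E); sL=12/29, sR=12/65; mL=-1128/1885, mR=-12/29; mL+mR=-1908/1885 → advance -1; mR−mL=12/65 → turn +1·90°
n=1: pose=(-8,-4,N); sL=15/52, sR=15/37; mL=-1335/1924, mR=-15/52; mL+mR=-945/962 → advance -1; mR−mL=15/37 → turn +1·90°
n=2: pose=(-8,-5,W); sL=12/85, sR=60/233; mL=-7896/19805, mR=-12/85; mL+mR=-10692/19805 → advance -1; mR−mL=60/233 → turn +1·90°
n=3: pose=(-7,-5,S); sL=30/181, sR=6/41; mL=-2316/7421, mR=-30/181; mL+mR=-3546/7421 → advance -1; mR−mL=6/41 → turn +1·90°
n=4: pose=(-7,-4,E); sL=12/29, sR=12/65; mL=-1128/1885, mR=-12/29; mL+mR=-1908/1885 → advance -1; mR−mL=12/65 → turn +1·90°

0 12/29 12/65 -1128/1885 -12/29 -7 -4 E
1 15/52 15/37 -1335/1924 -15/52 -8 -4 N
2 12/85 60/233 -7896/19805 -12/85 -8 -5 W
3 30/181 6/41 -2316/7421 -30/181 -7 -5 S
4 12/29 12/65 -1128/1885 -12/29 -7 -4 E
final -8 -4 N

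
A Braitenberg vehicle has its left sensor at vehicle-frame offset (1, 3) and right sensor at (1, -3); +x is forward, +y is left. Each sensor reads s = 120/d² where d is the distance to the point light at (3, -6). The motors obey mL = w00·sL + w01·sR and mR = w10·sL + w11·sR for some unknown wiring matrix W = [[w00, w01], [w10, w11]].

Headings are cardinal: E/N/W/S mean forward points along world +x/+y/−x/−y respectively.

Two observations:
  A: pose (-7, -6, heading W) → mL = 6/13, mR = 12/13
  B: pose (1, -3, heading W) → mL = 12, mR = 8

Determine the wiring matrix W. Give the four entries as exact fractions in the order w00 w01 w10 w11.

1 -1/2 1/2 1/2

obs A: pose=(-7,-6,W) → sL=12/13, sR=12/13, mL=6/13, mR=12/13
obs B: pose=(1,-3,W) → sL=40/3, sR=8/3, mL=12, mR=8
sensor matrix S = [[12/13, 12/13], [40/3, 8/3]]; det S = -128/13
solve [mL_A; mL_B] = S·[w00; w01] and [mR_A; mR_B] = S·[w10; w11]:
  w00 = 1, w01 = -1/2, w10 = 1/2, w11 = 1/2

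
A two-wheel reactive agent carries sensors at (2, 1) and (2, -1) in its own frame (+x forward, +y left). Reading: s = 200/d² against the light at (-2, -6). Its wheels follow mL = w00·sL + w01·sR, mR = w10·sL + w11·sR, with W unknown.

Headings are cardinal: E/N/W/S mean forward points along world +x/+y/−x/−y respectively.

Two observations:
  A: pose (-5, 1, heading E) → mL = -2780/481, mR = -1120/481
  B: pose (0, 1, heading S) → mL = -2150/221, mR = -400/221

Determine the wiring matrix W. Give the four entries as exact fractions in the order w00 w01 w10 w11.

obs A: pose=(-5,1,E) → sL=40/13, sR=200/37, mL=-2780/481, mR=-1120/481
obs B: pose=(0,1,S) → sL=100/17, sR=100/13, mL=-2150/221, mR=-400/221
sensor matrix S = [[40/13, 200/37], [100/17, 100/13]]; det S = -864000/106301
solve [mL_A; mL_B] = S·[w00; w01] and [mR_A; mR_B] = S·[w10; w11]:
  w00 = -1, w01 = -1/2, w10 = 1, w11 = -1

-1 -1/2 1 -1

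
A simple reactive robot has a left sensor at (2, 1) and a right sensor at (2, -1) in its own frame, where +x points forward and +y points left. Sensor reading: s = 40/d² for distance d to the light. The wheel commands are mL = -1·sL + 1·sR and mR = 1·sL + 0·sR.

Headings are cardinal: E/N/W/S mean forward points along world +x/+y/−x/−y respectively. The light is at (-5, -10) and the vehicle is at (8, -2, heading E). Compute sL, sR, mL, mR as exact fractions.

left sensor world pos  = (10, -1); dL² = 306
right sensor world pos = (10, -3); dR² = 274
sL = 40/306 = 20/153
sR = 40/274 = 20/137
mL = -1·sL + 1·sR = 320/20961
mR = 1·sL + 0·sR = 20/153

20/153 20/137 320/20961 20/153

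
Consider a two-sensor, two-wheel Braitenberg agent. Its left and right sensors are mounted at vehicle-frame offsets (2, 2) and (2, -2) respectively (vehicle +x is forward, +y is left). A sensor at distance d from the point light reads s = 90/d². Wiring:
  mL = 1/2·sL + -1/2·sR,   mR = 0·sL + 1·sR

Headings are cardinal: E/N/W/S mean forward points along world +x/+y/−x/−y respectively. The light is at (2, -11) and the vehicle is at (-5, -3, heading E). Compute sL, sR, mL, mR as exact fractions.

left sensor world pos  = (-3, -1); dL² = 125
right sensor world pos = (-3, -5); dR² = 61
sL = 90/125 = 18/25
sR = 90/61 = 90/61
mL = 1/2·sL + -1/2·sR = -576/1525
mR = 0·sL + 1·sR = 90/61

18/25 90/61 -576/1525 90/61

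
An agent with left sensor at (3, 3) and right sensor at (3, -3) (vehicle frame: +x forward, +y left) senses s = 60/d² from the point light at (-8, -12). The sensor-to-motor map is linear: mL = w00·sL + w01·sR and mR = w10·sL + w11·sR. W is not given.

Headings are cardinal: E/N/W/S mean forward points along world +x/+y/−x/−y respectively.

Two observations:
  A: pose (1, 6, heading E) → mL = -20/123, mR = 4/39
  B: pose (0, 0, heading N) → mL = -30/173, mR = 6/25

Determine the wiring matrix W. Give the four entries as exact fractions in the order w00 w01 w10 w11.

0 -1 1 0

obs A: pose=(1,6,E) → sL=4/39, sR=20/123, mL=-20/123, mR=4/39
obs B: pose=(0,0,N) → sL=6/25, sR=30/173, mL=-30/173, mR=6/25
sensor matrix S = [[4/39, 20/123], [6/25, 30/173]]; det S = -9792/461045
solve [mL_A; mL_B] = S·[w00; w01] and [mR_A; mR_B] = S·[w10; w11]:
  w00 = 0, w01 = -1, w10 = 1, w11 = 0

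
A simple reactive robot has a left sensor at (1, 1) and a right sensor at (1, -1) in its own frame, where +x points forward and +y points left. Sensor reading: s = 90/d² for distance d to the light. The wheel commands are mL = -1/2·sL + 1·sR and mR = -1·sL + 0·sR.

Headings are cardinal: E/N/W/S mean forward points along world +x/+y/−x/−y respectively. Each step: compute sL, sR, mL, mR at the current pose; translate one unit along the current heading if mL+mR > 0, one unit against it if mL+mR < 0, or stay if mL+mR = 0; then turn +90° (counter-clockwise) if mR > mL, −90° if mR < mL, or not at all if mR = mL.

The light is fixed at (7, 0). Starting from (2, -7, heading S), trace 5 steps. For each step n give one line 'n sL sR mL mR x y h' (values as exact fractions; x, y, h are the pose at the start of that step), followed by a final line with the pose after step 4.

n=0: pose=(2,-7,S); sL=9/8, sR=9/10; mL=27/80, mR=-9/8; mL+mR=-63/80 → advance -1; mR−mL=-117/80 → turn -1·90°
n=1: pose=(2,-6,W); sL=18/17, sR=90/61; mL=981/1037, mR=-18/17; mL+mR=-117/1037 → advance -1; mR−mL=-2079/1037 → turn -1·90°
n=2: pose=(3,-6,N); sL=9/5, sR=45/17; mL=297/170, mR=-9/5; mL+mR=-9/170 → advance -1; mR−mL=-603/170 → turn -1·90°
n=3: pose=(3,-7,E); sL=2, sR=90/73; mL=17/73, mR=-2; mL+mR=-129/73 → advance -1; mR−mL=-163/73 → turn -1·90°
n=4: pose=(2,-7,S); sL=9/8, sR=9/10; mL=27/80, mR=-9/8; mL+mR=-63/80 → advance -1; mR−mL=-117/80 → turn -1·90°

0 9/8 9/10 27/80 -9/8 2 -7 S
1 18/17 90/61 981/1037 -18/17 2 -6 W
2 9/5 45/17 297/170 -9/5 3 -6 N
3 2 90/73 17/73 -2 3 -7 E
4 9/8 9/10 27/80 -9/8 2 -7 S
final 2 -6 W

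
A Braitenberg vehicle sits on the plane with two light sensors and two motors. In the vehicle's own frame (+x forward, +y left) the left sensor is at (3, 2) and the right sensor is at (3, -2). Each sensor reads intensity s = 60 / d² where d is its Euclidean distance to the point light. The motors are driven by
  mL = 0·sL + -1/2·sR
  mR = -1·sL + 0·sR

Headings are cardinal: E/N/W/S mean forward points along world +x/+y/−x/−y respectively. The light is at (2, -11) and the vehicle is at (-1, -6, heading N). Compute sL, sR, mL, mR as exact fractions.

60/89 12/13 -6/13 -60/89

left sensor world pos  = (-3, -3); dL² = 89
right sensor world pos = (1, -3); dR² = 65
sL = 60/89 = 60/89
sR = 60/65 = 12/13
mL = 0·sL + -1/2·sR = -6/13
mR = -1·sL + 0·sR = -60/89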